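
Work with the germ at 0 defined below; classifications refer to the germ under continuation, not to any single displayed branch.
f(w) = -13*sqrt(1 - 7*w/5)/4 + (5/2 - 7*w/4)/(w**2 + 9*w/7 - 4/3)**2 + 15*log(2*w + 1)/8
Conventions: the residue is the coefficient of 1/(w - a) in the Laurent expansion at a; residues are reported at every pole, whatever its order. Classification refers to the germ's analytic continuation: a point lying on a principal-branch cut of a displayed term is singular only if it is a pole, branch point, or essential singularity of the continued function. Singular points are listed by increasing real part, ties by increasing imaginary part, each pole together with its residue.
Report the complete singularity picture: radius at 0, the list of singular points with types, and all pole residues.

Denominator factor (w**2 + 9*w/7 - 4/3)^2: discriminant 1027/147, real irrational roots -9/14 + (1/42)*sqrt(3081) and -9/14 - (1/42)*sqrt(3081); poles of order 2, moduli -9/14 + (1/42)*sqrt(3081) and 9/14 + (1/42)*sqrt(3081).
Branch term (15/8)*log(1 - w/(-1/2)): its argument vanishes at w = -1/2, a logarithmic branch point, modulus 1/2.
Branch term (-13/4)*sqrt(1 - w/(5/7)): its argument vanishes at w = 5/7, a square-root branch point, modulus 5/7.
The radius of convergence is the smallest modulus among the singular points: 1/2.
The branch terms are analytic at -9/14 - (1/42)*sqrt(3081) and contribute nothing to the residue; only the rational part matters.
The factor w**2 + 9*w/7 - 4/3 splits as (w - a)(w - a') with a = -9/14 - (1/42)*sqrt(3081), a' = -9/14 + (1/42)*sqrt(3081). At the order-2 pole a set g(w) = (w - a)^2*(rational part) = [5/2 - 7*w/4] / (w - a')^2.
Order-2 pole: residue = g'(a); g'(-9/14 - (1/42)*sqrt(3081)) = (29841/4218916)*sqrt(3081), so the residue is (29841/4218916)*sqrt(3081).
The branch terms are analytic at -9/14 + (1/42)*sqrt(3081) and contribute nothing to the residue; only the rational part matters.
The factor w**2 + 9*w/7 - 4/3 splits as (w - a)(w - a') with a = -9/14 + (1/42)*sqrt(3081), a' = -9/14 - (1/42)*sqrt(3081). At the order-2 pole a set g(w) = (w - a)^2*(rational part) = [5/2 - 7*w/4] / (w - a')^2.
Order-2 pole: residue = g'(a); g'(-9/14 + (1/42)*sqrt(3081)) = -(29841/4218916)*sqrt(3081), so the residue is -(29841/4218916)*sqrt(3081).
List the singular points by increasing real part (a conjugate pair: the negative imaginary part first).

Radius of convergence at 0: 1/2.
At -9/14 - (1/42)*sqrt(3081): a pole of order 2; residue (29841/4218916)*sqrt(3081).
At -1/2: a logarithmic branch point.
At -9/14 + (1/42)*sqrt(3081): a pole of order 2; residue -(29841/4218916)*sqrt(3081).
At 5/7: an algebraic (square-root) branch point.


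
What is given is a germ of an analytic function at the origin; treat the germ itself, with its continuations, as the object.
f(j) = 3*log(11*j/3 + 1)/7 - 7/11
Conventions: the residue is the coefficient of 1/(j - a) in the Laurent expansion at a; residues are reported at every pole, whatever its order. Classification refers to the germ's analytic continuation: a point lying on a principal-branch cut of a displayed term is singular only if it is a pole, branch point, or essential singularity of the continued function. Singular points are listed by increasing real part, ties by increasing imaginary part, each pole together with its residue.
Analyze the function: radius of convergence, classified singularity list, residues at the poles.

Radius of convergence at 0: 3/11.
At -3/11: a logarithmic branch point.

Branch term (3/7)*log(1 - j/(-3/11)): its argument vanishes at j = -3/11, a logarithmic branch point, modulus 3/11.
The radius of convergence is the smallest modulus among the singular points: 3/11.


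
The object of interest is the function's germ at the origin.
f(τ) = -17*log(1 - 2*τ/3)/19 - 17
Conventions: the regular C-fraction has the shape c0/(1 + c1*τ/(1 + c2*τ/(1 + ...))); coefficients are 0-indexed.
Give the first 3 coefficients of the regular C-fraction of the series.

The regular C-fraction coefficients are [-17, 2/57, -7/19].

Taylor coefficients (expand at 0): a_0 = -17, a_1 = 34/57, a_2 = 34/171.
c0 = a_0 = -17. Peel one level at a time: if S = 1 + c*τ/S' with S'(0) = 1, then c is the τ-coefficient of S and S' = c*τ/(S - 1).
S_1 = c0/f = 1 + (2/57)*τ + (14/1083)*τ^2 + ...; c1 = 2/57.
S_2 = c1*τ/(S_1 - 1) = 1 + (-7/19)*τ + ...; c2 = -7/19.


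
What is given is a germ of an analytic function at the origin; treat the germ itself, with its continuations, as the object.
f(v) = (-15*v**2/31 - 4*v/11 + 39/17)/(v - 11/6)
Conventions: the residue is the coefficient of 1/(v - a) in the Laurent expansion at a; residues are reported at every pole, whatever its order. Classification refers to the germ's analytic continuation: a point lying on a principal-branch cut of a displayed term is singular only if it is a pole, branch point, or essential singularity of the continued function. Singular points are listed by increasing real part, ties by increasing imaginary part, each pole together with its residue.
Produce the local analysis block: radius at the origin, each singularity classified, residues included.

Denominator factor (v - 11/6): pole of order 1 at 11/6, modulus 11/6.
The radius of convergence is the smallest modulus among the singular points: 11/6.
At the order-1 pole 11/6 set g(v) = (v - (11/6))*f(v) = -15*v**2/31 - 4*v/11 + 39/17.
Simple pole: residue = g(a) at a = 11/6, which is 7/6324.

Radius of convergence at 0: 11/6.
At 11/6: a pole of order 1; residue 7/6324.


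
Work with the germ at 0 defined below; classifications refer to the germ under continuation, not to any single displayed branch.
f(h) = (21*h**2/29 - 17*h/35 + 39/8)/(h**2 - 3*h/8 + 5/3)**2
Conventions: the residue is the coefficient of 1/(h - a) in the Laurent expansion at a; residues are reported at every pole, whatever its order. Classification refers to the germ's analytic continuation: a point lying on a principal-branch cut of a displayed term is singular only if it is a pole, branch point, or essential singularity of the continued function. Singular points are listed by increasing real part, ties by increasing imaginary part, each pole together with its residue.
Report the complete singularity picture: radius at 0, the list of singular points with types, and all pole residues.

Radius of convergence at 0: (1/3)*sqrt(15).
At (3/16) - ((1/48)*sqrt(3759))*i: a pole of order 2; residue ((18679872/1593559135)*sqrt(3759))*i.
At (3/16) + ((1/48)*sqrt(3759))*i: a pole of order 2; residue -((18679872/1593559135)*sqrt(3759))*i.

Denominator factor (h**2 - 3*h/8 + 5/3)^2: discriminant -1253/192, complex-conjugate roots (3/16) + ((1/48)*sqrt(3759))*i and (3/16) - ((1/48)*sqrt(3759))*i; poles of order 2, moduli (1/3)*sqrt(15) and (1/3)*sqrt(15).
The radius of convergence is the smallest modulus among the singular points: (1/3)*sqrt(15).
The factor h**2 - 3*h/8 + 5/3 splits as (h - a)(h - a') with a = (3/16) - ((1/48)*sqrt(3759))*i, a' = (3/16) + ((1/48)*sqrt(3759))*i. At the order-2 pole a set g(h) = (h - a)^2*f(h) = [21*h**2/29 - 17*h/35 + 39/8] / (h - a')^2.
Order-2 pole: residue = g'(a); g'((3/16) - ((1/48)*sqrt(3759))*i) = ((18679872/1593559135)*sqrt(3759))*i, so the residue is ((18679872/1593559135)*sqrt(3759))*i.
The factor h**2 - 3*h/8 + 5/3 splits as (h - a)(h - a') with a = (3/16) + ((1/48)*sqrt(3759))*i, a' = (3/16) - ((1/48)*sqrt(3759))*i. At the order-2 pole a set g(h) = (h - a)^2*f(h) = [21*h**2/29 - 17*h/35 + 39/8] / (h - a')^2.
Order-2 pole: residue = g'(a); g'((3/16) + ((1/48)*sqrt(3759))*i) = -((18679872/1593559135)*sqrt(3759))*i, so the residue is -((18679872/1593559135)*sqrt(3759))*i.
List the singular points by increasing real part (a conjugate pair: the negative imaginary part first).


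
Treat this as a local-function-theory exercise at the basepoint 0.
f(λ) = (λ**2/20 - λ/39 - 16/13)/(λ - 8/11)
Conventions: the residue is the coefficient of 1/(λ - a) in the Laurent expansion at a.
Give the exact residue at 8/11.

The residue is -28856/23595.

At the order-1 pole 8/11 set g(λ) = (λ - (8/11))*f(λ) = λ**2/20 - λ/39 - 16/13.
Simple pole: residue = g(a) at a = 8/11, which is -28856/23595.


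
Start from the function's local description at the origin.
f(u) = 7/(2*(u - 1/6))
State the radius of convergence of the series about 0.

Denominator factor (u - 1/6): pole of order 1 at 1/6, modulus 1/6.
The radius of convergence is the smallest modulus among the singular points: 1/6.

The radius of convergence is 1/6.


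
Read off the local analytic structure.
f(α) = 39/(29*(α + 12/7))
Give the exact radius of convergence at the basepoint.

Denominator factor (α + 12/7): pole of order 1 at -12/7, modulus 12/7.
The radius of convergence is the smallest modulus among the singular points: 12/7.

The radius of convergence is 12/7.


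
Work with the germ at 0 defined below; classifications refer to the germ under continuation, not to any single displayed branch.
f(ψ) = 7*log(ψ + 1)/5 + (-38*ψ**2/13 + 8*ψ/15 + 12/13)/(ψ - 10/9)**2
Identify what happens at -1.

The term (7/5)*log(1 - ψ/(-1)) has argument 1 - -1/(-1) = 0 at -1: a logarithmic (infinitely-sheeted) branch point; the remaining terms are analytic or single-valued there.

The point is a logarithmic branch point.


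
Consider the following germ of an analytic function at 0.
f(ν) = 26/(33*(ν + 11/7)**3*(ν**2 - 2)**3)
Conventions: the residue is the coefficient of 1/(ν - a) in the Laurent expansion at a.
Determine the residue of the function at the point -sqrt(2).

The residue is -70820580285/70799773 - (291362185205/411925952)*sqrt(2).

The factor ν**2 - 2 splits as (ν - a)(ν - a') with a = -sqrt(2), a' = sqrt(2). At the order-3 pole a set g(ν) = (ν - a)^3*f(ν) = [26/(33*(ν + 11/7)**3)] / (ν - a')^3.
Order-3 pole: residue = g''(a)/2; g''(-sqrt(2)) = -141641160570/70799773 - (291362185205/205962976)*sqrt(2), so the residue is -70820580285/70799773 - (291362185205/411925952)*sqrt(2).


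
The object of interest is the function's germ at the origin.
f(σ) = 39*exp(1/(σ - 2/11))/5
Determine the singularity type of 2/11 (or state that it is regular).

The point is an essential singularity.

The exponent 1/(σ - (2/11)) has a pole at 2/11, so exp(1/(σ - (2/11))) takes every nonzero value near it: an essential singularity (not a pole of any order).


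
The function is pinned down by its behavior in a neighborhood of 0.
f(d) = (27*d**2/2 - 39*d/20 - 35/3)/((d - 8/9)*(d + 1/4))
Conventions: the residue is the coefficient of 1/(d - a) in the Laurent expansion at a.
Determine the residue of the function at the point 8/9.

At the order-1 pole 8/9 set g(d) = (d - (8/9))*f(d) = (27*d**2/2 - 39*d/20 - 35/3)/(d + 1/4).
Simple pole: residue = g(a) at a = 8/9, which is -12/5.

The residue is -12/5.


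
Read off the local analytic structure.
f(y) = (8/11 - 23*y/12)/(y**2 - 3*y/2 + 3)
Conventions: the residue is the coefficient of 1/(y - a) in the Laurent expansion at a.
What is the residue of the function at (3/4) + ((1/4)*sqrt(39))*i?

The residue is (-23/24) + ((125/3432)*sqrt(39))*i.

The factor y**2 - 3*y/2 + 3 splits as (y - a)(y - a') with a = (3/4) + ((1/4)*sqrt(39))*i, a' = (3/4) - ((1/4)*sqrt(39))*i. At the order-1 pole a set g(y) = (y - a)*f(y) = [8/11 - 23*y/12] / (y - a').
Simple pole: residue = g(a) at a = (3/4) + ((1/4)*sqrt(39))*i, which is (-23/24) + ((125/3432)*sqrt(39))*i.


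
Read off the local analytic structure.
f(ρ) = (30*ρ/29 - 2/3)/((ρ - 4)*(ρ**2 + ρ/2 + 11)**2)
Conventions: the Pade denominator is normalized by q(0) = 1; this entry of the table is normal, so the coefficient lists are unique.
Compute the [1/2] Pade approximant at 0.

Taylor coefficients needed (expand at 0): a_0 = 1/726, a_1 = -1777/926376, a_2 = -21487/40760544, a_3 = 165721/597821312.
Write the denominator as Q(ρ) = 1 + q1*ρ + q2*ρ^2. Requiring Q*f - P = O(ρ^4) with deg P <= 1 kills the coefficients of ρ^2..ρ^3 in Q*f:
  ρ^2: a_2 + q1*a_1 + q2*a_0 = 0, i.e. -21487/40760544 + (-1777/926376)*q1 + (1/726)*q2 = 0.
  ρ^3: a_3 + q1*a_2 + q2*a_1 = 0, i.e. 165721/597821312 + (-21487/40760544)*q1 + (-1777/926376)*q2 = 0.
Solving this linear system: q1 = -1485292/10397343, q2 = 336287455/1829932368.
The numerator is Q*f truncated at degree 1: P0 = a_0 = 1/726; P1 = a_1 + q1*a_0 = -168357943/79602058008.

The Pade approximant has numerator coefficients [1/726, -168357943/79602058008]; denominator coefficients [1, -1485292/10397343, 336287455/1829932368].


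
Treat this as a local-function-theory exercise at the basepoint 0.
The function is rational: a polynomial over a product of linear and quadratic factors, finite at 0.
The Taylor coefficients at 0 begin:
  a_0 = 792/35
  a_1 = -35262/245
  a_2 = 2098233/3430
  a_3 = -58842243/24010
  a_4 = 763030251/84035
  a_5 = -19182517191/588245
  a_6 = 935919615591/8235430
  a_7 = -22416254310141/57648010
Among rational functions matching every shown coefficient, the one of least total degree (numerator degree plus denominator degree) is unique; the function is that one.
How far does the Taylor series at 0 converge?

The radius of convergence is 1/3.

No rational of total degree below 5 reproduces all 8 coefficients; solving the [2/3] Pade equations on them gives f(d) = (5*d**2/2 + 34*d/11 - 8/5)/((d - 7/11)*(d + 1/3)**2), whose expansion matches every shown term.
Denominator factor (d + 1/3)^2: pole of order 2 at -1/3, modulus 1/3.
Denominator factor (d - 7/11): pole of order 1 at 7/11, modulus 7/11.
The radius of convergence is the smallest modulus among the singular points: 1/3.


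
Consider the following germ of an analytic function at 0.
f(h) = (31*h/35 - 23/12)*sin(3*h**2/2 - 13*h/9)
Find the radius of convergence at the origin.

The factor sin(3*h**2/2 - 13*h/9) is entire and contributes no finite singular point.
The polynomial part has no poles.
No finite singular points: the Taylor series at 0 converges everywhere.

The radius of convergence is infinite.


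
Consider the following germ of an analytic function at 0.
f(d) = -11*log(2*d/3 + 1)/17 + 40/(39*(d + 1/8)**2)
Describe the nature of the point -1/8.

The denominator factor d + 1/8 vanishes at -1/8 and appears to the power 2; the numerator there equals 40/39, nonzero, and no other factor vanishes.
The branch terms are analytic at this point.
Hence a pole whose order is the multiplicity, 2.

The point is a pole of order 2.


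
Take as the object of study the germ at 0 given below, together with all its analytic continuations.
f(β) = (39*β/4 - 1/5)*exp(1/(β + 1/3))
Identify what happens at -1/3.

The exponent 1/(β - (-1/3)) has a pole at -1/3, so exp(1/(β - (-1/3))) takes every nonzero value near it: an essential singularity (not a pole of any order).

The point is an essential singularity.


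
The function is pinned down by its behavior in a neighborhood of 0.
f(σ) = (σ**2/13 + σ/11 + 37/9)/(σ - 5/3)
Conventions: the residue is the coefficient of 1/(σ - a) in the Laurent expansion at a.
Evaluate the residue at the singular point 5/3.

The residue is 5761/1287.

At the order-1 pole 5/3 set g(σ) = (σ - (5/3))*f(σ) = σ**2/13 + σ/11 + 37/9.
Simple pole: residue = g(a) at a = 5/3, which is 5761/1287.


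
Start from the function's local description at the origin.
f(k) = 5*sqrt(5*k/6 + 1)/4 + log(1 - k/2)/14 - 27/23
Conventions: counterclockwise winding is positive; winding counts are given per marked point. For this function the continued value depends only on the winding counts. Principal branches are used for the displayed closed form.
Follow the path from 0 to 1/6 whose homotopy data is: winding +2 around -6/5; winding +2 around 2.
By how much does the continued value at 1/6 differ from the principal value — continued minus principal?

Continued minus principal equals (2/7)*pi*i.

The rational part is single-valued and drops out of the difference; each branch term changes only by its own monodromy.
(5/4)*sqrt(1 - k/(-6/5)): winding +2 is even, the square root returns to the same sheet, contribution 0.
(1/14)*log(1 - k/(2)): each positive loop around 2 adds 2*pi*i to the log, so winding +2 contributes (1/14)*(2)*2*pi*i = (2/7)*pi*i.
Summing the contributions at k = 1/6 gives (2/7)*pi*i.


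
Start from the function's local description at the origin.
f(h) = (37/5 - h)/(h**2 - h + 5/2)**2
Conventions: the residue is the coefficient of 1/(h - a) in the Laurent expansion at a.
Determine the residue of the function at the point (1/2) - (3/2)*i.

The factor h**2 - h + 5/2 splits as (h - a)(h - a') with a = (1/2) - (3/2)*i, a' = (1/2) + (3/2)*i. At the order-2 pole a set g(h) = (h - a)^2*f(h) = [37/5 - h] / (h - a')^2.
Order-2 pole: residue = g'(a); g'((1/2) - (3/2)*i) = (23/45)*i, so the residue is (23/45)*i.

The residue is (23/45)*i.


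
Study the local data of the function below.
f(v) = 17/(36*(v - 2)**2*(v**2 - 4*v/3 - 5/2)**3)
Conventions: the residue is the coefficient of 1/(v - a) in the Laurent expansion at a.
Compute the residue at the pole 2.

The residue is -4896/2401.

At the order-2 pole 2 set g(v) = (v - (2))^2*f(v) = 17/(36*(v**2 - 4*v/3 - 5/2)**3).
Order-2 pole: residue = g'(a); g'(2) = -4896/2401, so the residue is -4896/2401.


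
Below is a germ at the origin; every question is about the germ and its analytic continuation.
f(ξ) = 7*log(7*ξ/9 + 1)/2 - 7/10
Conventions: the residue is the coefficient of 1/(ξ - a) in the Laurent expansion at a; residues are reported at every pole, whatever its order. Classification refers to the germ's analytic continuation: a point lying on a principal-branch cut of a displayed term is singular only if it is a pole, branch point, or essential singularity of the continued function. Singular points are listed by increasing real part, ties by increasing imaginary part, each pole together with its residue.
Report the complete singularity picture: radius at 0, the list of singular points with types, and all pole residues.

Radius of convergence at 0: 9/7.
At -9/7: a logarithmic branch point.

Branch term (7/2)*log(1 - ξ/(-9/7)): its argument vanishes at ξ = -9/7, a logarithmic branch point, modulus 9/7.
The radius of convergence is the smallest modulus among the singular points: 9/7.


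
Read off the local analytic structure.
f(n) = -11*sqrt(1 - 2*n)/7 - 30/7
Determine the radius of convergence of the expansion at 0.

Branch term (-11/7)*sqrt(1 - n/(1/2)): its argument vanishes at n = 1/2, a square-root branch point, modulus 1/2.
The radius of convergence is the smallest modulus among the singular points: 1/2.

The radius of convergence is 1/2.


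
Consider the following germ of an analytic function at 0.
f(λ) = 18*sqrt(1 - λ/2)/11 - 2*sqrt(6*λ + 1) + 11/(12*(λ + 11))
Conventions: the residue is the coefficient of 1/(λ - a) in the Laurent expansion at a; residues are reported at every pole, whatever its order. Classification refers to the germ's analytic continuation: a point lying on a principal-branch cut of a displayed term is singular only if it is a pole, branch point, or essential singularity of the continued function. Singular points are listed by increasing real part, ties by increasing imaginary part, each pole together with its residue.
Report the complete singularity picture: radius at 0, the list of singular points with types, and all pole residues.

Radius of convergence at 0: 1/6.
At -11: a pole of order 1; residue 11/12.
At -1/6: an algebraic (square-root) branch point.
At 2: an algebraic (square-root) branch point.

Denominator factor (λ + 11): pole of order 1 at -11, modulus 11.
Branch term (18/11)*sqrt(1 - λ/(2)): its argument vanishes at λ = 2, a square-root branch point, modulus 2.
Branch term (-2)*sqrt(1 - λ/(-1/6)): its argument vanishes at λ = -1/6, a square-root branch point, modulus 1/6.
The radius of convergence is the smallest modulus among the singular points: 1/6.
The branch terms are analytic at -11 and contribute nothing to the residue; only the rational part matters.
At the order-1 pole -11 set g(λ) = (λ - (-11))*(rational part) = 11/12.
Simple pole: residue = g(a) at a = -11, which is 11/12.
List the singular points by increasing real part (a conjugate pair: the negative imaginary part first).


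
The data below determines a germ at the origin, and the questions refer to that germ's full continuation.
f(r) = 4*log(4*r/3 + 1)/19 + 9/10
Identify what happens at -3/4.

The term (4/19)*log(1 - r/(-3/4)) has argument 1 - -3/4/(-3/4) = 0 at -3/4: a logarithmic (infinitely-sheeted) branch point; the remaining terms are analytic or single-valued there.

The point is a logarithmic branch point.


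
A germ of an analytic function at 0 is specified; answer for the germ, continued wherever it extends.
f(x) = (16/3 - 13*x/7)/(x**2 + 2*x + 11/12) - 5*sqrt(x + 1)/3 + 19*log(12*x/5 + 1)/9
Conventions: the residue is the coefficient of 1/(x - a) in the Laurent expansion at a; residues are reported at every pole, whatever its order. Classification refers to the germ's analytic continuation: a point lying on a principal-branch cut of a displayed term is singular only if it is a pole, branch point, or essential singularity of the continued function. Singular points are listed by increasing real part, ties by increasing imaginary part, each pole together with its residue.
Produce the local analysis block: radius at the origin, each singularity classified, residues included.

Denominator factor (x**2 + 2*x + 11/12): discriminant 1/3, real irrational roots -1 + (1/6)*sqrt(3) and -1 - (1/6)*sqrt(3); poles of order 1, moduli 1 - (1/6)*sqrt(3) and 1 + (1/6)*sqrt(3).
Branch term (19/9)*log(1 - x/(-5/12)): its argument vanishes at x = -5/12, a logarithmic branch point, modulus 5/12.
Branch term (-5/3)*sqrt(1 - x/(-1)): its argument vanishes at x = -1, a square-root branch point, modulus 1.
The radius of convergence is the smallest modulus among the singular points: 5/12.
The branch terms are analytic at -1 - (1/6)*sqrt(3) and contribute nothing to the residue; only the rational part matters.
The factor x**2 + 2*x + 11/12 splits as (x - a)(x - a') with a = -1 - (1/6)*sqrt(3), a' = -1 + (1/6)*sqrt(3). At the order-1 pole a set g(x) = (x - a)*(rational part) = [16/3 - 13*x/7] / (x - a').
Simple pole: residue = g(a) at a = -1 - (1/6)*sqrt(3), which is -13/14 - (151/21)*sqrt(3).
The branch terms are analytic at -1 + (1/6)*sqrt(3) and contribute nothing to the residue; only the rational part matters.
The factor x**2 + 2*x + 11/12 splits as (x - a)(x - a') with a = -1 + (1/6)*sqrt(3), a' = -1 - (1/6)*sqrt(3). At the order-1 pole a set g(x) = (x - a)*(rational part) = [16/3 - 13*x/7] / (x - a').
Simple pole: residue = g(a) at a = -1 + (1/6)*sqrt(3), which is -13/14 + (151/21)*sqrt(3).
List the singular points by increasing real part (a conjugate pair: the negative imaginary part first).

Radius of convergence at 0: 5/12.
At -1 - (1/6)*sqrt(3): a pole of order 1; residue -13/14 - (151/21)*sqrt(3).
At -1: an algebraic (square-root) branch point.
At -1 + (1/6)*sqrt(3): a pole of order 1; residue -13/14 + (151/21)*sqrt(3).
At -5/12: a logarithmic branch point.


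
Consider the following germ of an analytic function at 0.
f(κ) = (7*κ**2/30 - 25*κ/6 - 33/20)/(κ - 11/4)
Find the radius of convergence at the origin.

The radius of convergence is 11/4.

Denominator factor (κ - 11/4): pole of order 1 at 11/4, modulus 11/4.
The radius of convergence is the smallest modulus among the singular points: 11/4.


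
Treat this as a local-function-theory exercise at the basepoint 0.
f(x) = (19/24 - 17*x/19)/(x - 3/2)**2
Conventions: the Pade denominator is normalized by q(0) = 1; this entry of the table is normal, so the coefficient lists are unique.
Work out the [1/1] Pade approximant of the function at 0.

Taylor coefficients needed (expand at 0): a_0 = 19/54, a_1 = 110/1539, a_2 = -94/1539.
Write the denominator as Q(x) = 1 + q1*x. Requiring Q*f - P = O(x^3) with deg P <= 1 kills the coefficients of x^2..x^2 in Q*f:
  x^2: a_2 + q1*a_1 = 0, i.e. -94/1539 + (110/1539)*q1 = 0.
Solving this linear system: q1 = 47/55.
The numerator is Q*f truncated at degree 1: P0 = a_0 = 19/54; P1 = a_1 + q1*a_0 = 63001/169290.

The Pade approximant has numerator coefficients [19/54, 63001/169290]; denominator coefficients [1, 47/55].


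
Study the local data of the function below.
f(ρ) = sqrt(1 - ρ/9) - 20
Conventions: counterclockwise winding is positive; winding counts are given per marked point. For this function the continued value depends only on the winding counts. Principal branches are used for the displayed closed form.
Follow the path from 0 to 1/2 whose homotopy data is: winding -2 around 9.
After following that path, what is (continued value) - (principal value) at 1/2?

Continued minus principal equals 0.

The rational part is single-valued and drops out of the difference; each branch term changes only by its own monodromy.
(1)*sqrt(1 - ρ/(9)): winding -2 is even, the square root returns to the same sheet, contribution 0.
Summing the contributions at ρ = 1/2 gives 0.


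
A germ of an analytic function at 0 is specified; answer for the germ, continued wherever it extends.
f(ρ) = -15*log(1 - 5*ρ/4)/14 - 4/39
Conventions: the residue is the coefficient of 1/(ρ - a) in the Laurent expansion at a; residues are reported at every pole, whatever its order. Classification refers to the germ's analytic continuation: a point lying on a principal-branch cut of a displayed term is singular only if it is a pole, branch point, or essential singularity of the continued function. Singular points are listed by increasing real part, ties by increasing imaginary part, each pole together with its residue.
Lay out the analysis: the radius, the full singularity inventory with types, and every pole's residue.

Radius of convergence at 0: 4/5.
At 4/5: a logarithmic branch point.

Branch term (-15/14)*log(1 - ρ/(4/5)): its argument vanishes at ρ = 4/5, a logarithmic branch point, modulus 4/5.
The radius of convergence is the smallest modulus among the singular points: 4/5.


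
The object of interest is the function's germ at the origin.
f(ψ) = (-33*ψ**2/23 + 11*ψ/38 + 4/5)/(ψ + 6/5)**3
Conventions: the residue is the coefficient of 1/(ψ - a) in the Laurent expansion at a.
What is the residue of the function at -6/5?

The residue is -33/23.

At the order-3 pole -6/5 set g(ψ) = (ψ - (-6/5))^3*f(ψ) = -33*ψ**2/23 + 11*ψ/38 + 4/5.
Order-3 pole: residue = g''(a)/2; g''(-6/5) = -66/23, so the residue is -33/23.


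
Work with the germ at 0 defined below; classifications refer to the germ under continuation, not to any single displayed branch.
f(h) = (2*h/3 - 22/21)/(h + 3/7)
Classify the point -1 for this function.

Denominator factors: h + 3/7 = -4/7 at h = -1 — none vanishes.
So the germ continues analytically to -1.

The point is a regular point.


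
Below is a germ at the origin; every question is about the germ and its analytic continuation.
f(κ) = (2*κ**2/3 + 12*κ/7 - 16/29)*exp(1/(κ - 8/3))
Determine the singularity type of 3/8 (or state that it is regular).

The point is a regular point.

There is no denominator, hence no pole anywhere.
The essential point of exp(1/(κ - (8/3))) is 8/3, not 3/8.
So the germ continues analytically to 3/8.


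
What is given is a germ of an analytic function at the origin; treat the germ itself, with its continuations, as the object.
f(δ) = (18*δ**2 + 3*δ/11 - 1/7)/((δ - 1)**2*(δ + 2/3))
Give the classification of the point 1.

The point is a pole of order 2.

The denominator factor δ - 1 vanishes at 1 and appears to the power 2; the numerator there equals 1396/77, nonzero, and no other factor vanishes.
Hence a pole whose order is the multiplicity, 2.


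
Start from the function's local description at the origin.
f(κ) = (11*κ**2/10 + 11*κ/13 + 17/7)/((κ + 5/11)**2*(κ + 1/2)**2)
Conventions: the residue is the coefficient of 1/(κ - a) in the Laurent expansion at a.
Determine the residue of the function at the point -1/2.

The residue is 4408272/91.

At the order-2 pole -1/2 set g(κ) = (κ - (-1/2))^2*f(κ) = (11*κ**2/10 + 11*κ/13 + 17/7)/(κ + 5/11)**2.
Order-2 pole: residue = g'(a); g'(-1/2) = 4408272/91, so the residue is 4408272/91.


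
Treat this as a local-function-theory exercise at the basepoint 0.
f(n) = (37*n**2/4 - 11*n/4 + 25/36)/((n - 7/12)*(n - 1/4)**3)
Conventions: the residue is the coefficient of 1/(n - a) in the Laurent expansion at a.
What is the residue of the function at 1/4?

The residue is -3867/64.

At the order-3 pole 1/4 set g(n) = (n - (1/4))^3*f(n) = (37*n**2/4 - 11*n/4 + 25/36)/(n - 7/12).
Order-3 pole: residue = g''(a)/2; g''(1/4) = -3867/32, so the residue is -3867/64.


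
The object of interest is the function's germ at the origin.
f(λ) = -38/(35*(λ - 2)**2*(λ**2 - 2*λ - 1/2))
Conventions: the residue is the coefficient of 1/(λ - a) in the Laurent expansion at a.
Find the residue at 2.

The residue is 304/35.

At the order-2 pole 2 set g(λ) = (λ - (2))^2*f(λ) = -38/(35*(λ**2 - 2*λ - 1/2)).
Order-2 pole: residue = g'(a); g'(2) = 304/35, so the residue is 304/35.


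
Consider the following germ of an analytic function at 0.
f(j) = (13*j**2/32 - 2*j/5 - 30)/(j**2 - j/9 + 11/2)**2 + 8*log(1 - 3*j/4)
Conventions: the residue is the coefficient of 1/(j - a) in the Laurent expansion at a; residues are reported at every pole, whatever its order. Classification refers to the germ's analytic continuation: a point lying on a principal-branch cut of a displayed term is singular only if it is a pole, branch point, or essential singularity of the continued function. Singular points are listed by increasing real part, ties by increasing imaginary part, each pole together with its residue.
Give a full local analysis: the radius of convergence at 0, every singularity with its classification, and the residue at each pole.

Radius of convergence at 0: 4/3.
At (1/18) - ((1/18)*sqrt(1781))*i: a pole of order 2; residue -((6482349/507513760)*sqrt(1781))*i.
At (1/18) + ((1/18)*sqrt(1781))*i: a pole of order 2; residue ((6482349/507513760)*sqrt(1781))*i.
At 4/3: a logarithmic branch point.


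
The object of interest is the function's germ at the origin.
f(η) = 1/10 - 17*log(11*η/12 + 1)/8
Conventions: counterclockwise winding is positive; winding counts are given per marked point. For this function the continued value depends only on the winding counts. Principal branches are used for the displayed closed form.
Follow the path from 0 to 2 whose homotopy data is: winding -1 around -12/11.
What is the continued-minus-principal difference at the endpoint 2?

The rational part is single-valued and drops out of the difference; each branch term changes only by its own monodromy.
(-17/8)*log(1 - η/(-12/11)): each positive loop around -12/11 adds 2*pi*i to the log, so winding -1 contributes (-17/8)*(-1)*2*pi*i = (17/4)*pi*i.
Summing the contributions at η = 2 gives (17/4)*pi*i.

Continued minus principal equals (17/4)*pi*i.


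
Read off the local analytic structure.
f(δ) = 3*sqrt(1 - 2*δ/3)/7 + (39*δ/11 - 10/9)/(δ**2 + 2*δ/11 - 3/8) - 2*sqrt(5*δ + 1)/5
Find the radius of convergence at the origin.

The radius of convergence is 1/5.

Denominator factor (δ**2 + 2*δ/11 - 3/8): discriminant 371/242, real irrational roots -1/11 + (1/44)*sqrt(742) and -1/11 - (1/44)*sqrt(742); poles of order 1, moduli -1/11 + (1/44)*sqrt(742) and 1/11 + (1/44)*sqrt(742).
Branch term (3/7)*sqrt(1 - δ/(3/2)): its argument vanishes at δ = 3/2, a square-root branch point, modulus 3/2.
Branch term (-2/5)*sqrt(1 - δ/(-1/5)): its argument vanishes at δ = -1/5, a square-root branch point, modulus 1/5.
The radius of convergence is the smallest modulus among the singular points: 1/5.


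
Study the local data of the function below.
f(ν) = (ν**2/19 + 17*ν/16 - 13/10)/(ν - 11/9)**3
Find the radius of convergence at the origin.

Denominator factor (ν - 11/9)^3: pole of order 3 at 11/9, modulus 11/9.
The radius of convergence is the smallest modulus among the singular points: 11/9.

The radius of convergence is 11/9.


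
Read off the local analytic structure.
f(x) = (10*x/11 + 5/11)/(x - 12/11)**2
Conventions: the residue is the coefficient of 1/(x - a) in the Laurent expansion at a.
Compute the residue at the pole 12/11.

At the order-2 pole 12/11 set g(x) = (x - (12/11))^2*f(x) = 10*x/11 + 5/11.
Order-2 pole: residue = g'(a); g'(12/11) = 10/11, so the residue is 10/11.

The residue is 10/11.


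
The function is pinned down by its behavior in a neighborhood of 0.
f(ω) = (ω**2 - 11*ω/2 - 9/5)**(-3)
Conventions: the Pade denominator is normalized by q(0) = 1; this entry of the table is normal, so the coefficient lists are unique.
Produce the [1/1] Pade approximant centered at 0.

Taylor coefficients needed (expand at 0): a_0 = -125/729, a_1 = 6875/4374, a_2 = -389375/39366.
Write the denominator as Q(ω) = 1 + q1*ω. Requiring Q*f - P = O(ω^3) with deg P <= 1 kills the coefficients of ω^2..ω^2 in Q*f:
  ω^2: a_2 + q1*a_1 = 0, i.e. -389375/39366 + (6875/4374)*q1 = 0.
Solving this linear system: q1 = 623/99.
The numerator is Q*f truncated at degree 1: P0 = a_0 = -125/729; P1 = a_1 + q1*a_0 = 71125/144342.

The Pade approximant has numerator coefficients [-125/729, 71125/144342]; denominator coefficients [1, 623/99].


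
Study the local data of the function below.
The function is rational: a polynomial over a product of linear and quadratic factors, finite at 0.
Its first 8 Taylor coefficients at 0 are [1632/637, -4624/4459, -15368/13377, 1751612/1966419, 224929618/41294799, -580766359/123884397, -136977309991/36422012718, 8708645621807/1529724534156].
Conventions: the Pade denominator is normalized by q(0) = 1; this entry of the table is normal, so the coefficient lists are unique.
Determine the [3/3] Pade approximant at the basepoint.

The Pade approximant has numerator coefficients [1632/637, 7089408/2049229, 940032/2049229, 22560768/2049229]; denominator coefficients [1, 237137/135114, 210890/157633, 831988/157633].

Taylor coefficients needed (read off): a_0 = 1632/637, a_1 = -4624/4459, a_2 = -15368/13377, a_3 = 1751612/1966419, a_4 = 224929618/41294799, a_5 = -580766359/123884397, a_6 = -136977309991/36422012718.
Write the denominator as Q(k) = 1 + q1*k + q2*k^2 + q3*k^3. Requiring Q*f - P = O(k^7) with deg P <= 3 kills the coefficients of k^4..k^6 in Q*f:
  k^4: a_4 + q1*a_3 + q2*a_2 + q3*a_1 = 0, i.e. 224929618/41294799 + (1751612/1966419)*q1 + (-15368/13377)*q2 + (-4624/4459)*q3 = 0.
  k^5: a_5 + q1*a_4 + q2*a_3 + q3*a_2 = 0, i.e. -580766359/123884397 + (224929618/41294799)*q1 + (1751612/1966419)*q2 + (-15368/13377)*q3 = 0.
  k^6: a_6 + q1*a_5 + q2*a_4 + q3*a_3 = 0, i.e. -136977309991/36422012718 + (-580766359/123884397)*q1 + (224929618/41294799)*q2 + (1751612/1966419)*q3 = 0.
Solving this linear system: q1 = 237137/135114, q2 = 210890/157633, q3 = 831988/157633.
The numerator is Q*f truncated at degree 3: P0 = a_0 = 1632/637; P1 = a_1 + q1*a_0 = 7089408/2049229; P2 = a_2 + q1*a_1 + q2*a_0 = 940032/2049229; P3 = a_3 + q1*a_2 + q2*a_1 + q3*a_0 = 22560768/2049229.


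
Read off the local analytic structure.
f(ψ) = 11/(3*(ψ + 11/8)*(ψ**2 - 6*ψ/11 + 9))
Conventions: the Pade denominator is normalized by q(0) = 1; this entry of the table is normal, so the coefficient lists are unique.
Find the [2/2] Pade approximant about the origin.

Taylor coefficients needed (expand at 0): a_0 = 8/27, a_1 = -16/81, a_2 = 1096/9801, a_3 = -7520/88209, a_4 = 2090920/32019867.
Write the denominator as Q(ψ) = 1 + q1*ψ + q2*ψ^2. Requiring Q*f - P = O(ψ^5) with deg P <= 2 kills the coefficients of ψ^3..ψ^4 in Q*f:
  ψ^3: a_3 + q1*a_2 + q2*a_1 = 0, i.e. -7520/88209 + (1096/9801)*q1 + (-16/81)*q2 = 0.
  ψ^4: a_4 + q1*a_3 + q2*a_2 = 0, i.e. 2090920/32019867 + (-7520/88209)*q1 + (1096/9801)*q2 = 0.
Solving this linear system: q1 = 136390/175677, q2 = 505415/63770751.
The numerator is Q*f truncated at degree 2: P0 = a_0 = 8/27; P1 = a_1 + q1*a_0 = 51392/1581093; P2 = a_2 + q1*a_1 + q2*a_0 = -61952/1581093.

The Pade approximant has numerator coefficients [8/27, 51392/1581093, -61952/1581093]; denominator coefficients [1, 136390/175677, 505415/63770751].


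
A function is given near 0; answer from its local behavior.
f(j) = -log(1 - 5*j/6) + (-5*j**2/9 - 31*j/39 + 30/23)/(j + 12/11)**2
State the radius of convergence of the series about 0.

The radius of convergence is 12/11.

Denominator factor (j + 12/11)^2: pole of order 2 at -12/11, modulus 12/11.
Branch term (-1)*log(1 - j/(6/5)): its argument vanishes at j = 6/5, a logarithmic branch point, modulus 6/5.
The radius of convergence is the smallest modulus among the singular points: 12/11.


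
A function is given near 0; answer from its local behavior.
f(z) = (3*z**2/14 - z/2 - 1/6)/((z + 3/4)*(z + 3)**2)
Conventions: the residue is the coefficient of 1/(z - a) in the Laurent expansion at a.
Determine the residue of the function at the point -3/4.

The residue is 221/3402.

At the order-1 pole -3/4 set g(z) = (z - (-3/4))*f(z) = (3*z**2/14 - z/2 - 1/6)/(z + 3)**2.
Simple pole: residue = g(a) at a = -3/4, which is 221/3402.


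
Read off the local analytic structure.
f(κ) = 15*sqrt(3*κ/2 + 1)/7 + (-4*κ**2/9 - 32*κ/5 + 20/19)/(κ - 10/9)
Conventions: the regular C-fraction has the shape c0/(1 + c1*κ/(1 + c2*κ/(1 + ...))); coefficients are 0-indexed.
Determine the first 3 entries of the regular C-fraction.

Taylor coefficients (expand at 0): a_0 = 159/133, a_1 = 86643/13300, a_2 = 2241823/532000.
c0 = a_0 = 159/133. Peel one level at a time: if S = 1 + c*κ/S' with S'(0) = 1, then c is the κ-coefficient of S and S' = c*κ/(S - 1).
S_1 = c0/f = 1 + (-28881/5300)*κ + (4410589871/168540000)*κ^2 + ...; c1 = -28881/5300.
S_2 = c1*κ/(S_1 - 1) = 1 + (4410589871/918415800)*κ + ...; c2 = 4410589871/918415800.

The regular C-fraction coefficients are [159/133, -28881/5300, 4410589871/918415800].


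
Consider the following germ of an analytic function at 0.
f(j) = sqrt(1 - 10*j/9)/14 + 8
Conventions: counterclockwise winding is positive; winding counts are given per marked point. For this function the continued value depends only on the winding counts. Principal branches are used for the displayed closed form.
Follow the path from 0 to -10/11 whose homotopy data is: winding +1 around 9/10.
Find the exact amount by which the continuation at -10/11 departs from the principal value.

Continued minus principal equals -(1/231)*sqrt(2189).

The rational part is single-valued and drops out of the difference; each branch term changes only by its own monodromy.
(1/14)*sqrt(1 - j/(9/10)): winding +1 is odd, the square root flips sign, contributing -2*(1/14)*sqrt(1 - (-10/11)/(9/10)) = -2*(1/14)*sqrt(199/99) = -(1/231)*sqrt(2189).
Summing the contributions at j = -10/11 gives -(1/231)*sqrt(2189).


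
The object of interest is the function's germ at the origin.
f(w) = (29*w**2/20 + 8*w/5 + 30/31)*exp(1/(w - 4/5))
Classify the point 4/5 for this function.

The point is an essential singularity.

The exponent 1/(w - (4/5)) has a pole at 4/5, so exp(1/(w - (4/5))) takes every nonzero value near it: an essential singularity (not a pole of any order).


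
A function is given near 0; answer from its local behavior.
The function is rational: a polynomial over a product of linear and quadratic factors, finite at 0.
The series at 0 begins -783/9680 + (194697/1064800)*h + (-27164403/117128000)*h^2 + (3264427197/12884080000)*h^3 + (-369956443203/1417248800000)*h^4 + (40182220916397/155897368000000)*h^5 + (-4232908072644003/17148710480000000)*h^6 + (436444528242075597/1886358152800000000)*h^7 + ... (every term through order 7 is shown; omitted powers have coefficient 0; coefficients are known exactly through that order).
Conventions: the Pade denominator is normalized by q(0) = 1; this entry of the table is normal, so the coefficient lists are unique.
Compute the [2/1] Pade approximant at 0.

Taylor coefficients needed (read off): a_0 = -783/9680, a_1 = 194697/1064800, a_2 = -27164403/117128000, a_3 = 3264427197/12884080000.
Write the denominator as Q(h) = 1 + q1*h. Requiring Q*f - P = O(h^4) with deg P <= 2 kills the coefficients of h^3..h^3 in Q*f:
  h^3: a_3 + q1*a_2 = 0, i.e. 3264427197/12884080000 + (-27164403/117128000)*q1 = 0.
Solving this linear system: q1 = 120904711/110669790.
The numerator is Q*f truncated at degree 2: P0 = a_0 = -783/9680; P1 = a_1 + q1*a_0 = 843451011/8927363060; P2 = a_2 + q1*a_1 = -12633408441/392803974640.

The Pade approximant has numerator coefficients [-783/9680, 843451011/8927363060, -12633408441/392803974640]; denominator coefficients [1, 120904711/110669790].
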